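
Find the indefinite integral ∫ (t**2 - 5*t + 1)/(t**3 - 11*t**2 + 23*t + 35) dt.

Factor the denominator: (t - 7)*(t - 5)*(t + 1).
Partial-fraction decomposition: 7/(48*(t + 1)) - 1/(12*(t - 5)) + 15/(16*(t - 7)).
Integrate each term: A/(t−a) contributes A·log|t−a|.

15*log(t - 7)/16 - log(t - 5)/12 + 7*log(t + 1)/48 + C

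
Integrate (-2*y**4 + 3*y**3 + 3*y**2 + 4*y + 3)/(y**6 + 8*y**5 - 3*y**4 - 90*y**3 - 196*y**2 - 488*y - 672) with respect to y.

-23*log(y - 4)/840 + 49*log(y + 2)/240 - 225*log(y + 3)/364 + 519*log(y + 7)/1060 - 2661*log(y**2 + 4)/110240 + 2503*atan(y/2)/55120 + C

Factor the denominator: (y - 4)*(y + 2)*(y + 3)*(y + 7)*(y**2 + 4).
Partial-fraction decomposition: -(2661*y - 5006)/(55120*(y**2 + 4)) + 519/(1060*(y + 7)) - 225/(364*(y + 3)) + 49/(240*(y + 2)) - 23/(840*(y - 4)).
Integrate each term; A/(y−a) gives A·log|y−a|; the (By+D)/(y²+p²) term gives a log and an atan.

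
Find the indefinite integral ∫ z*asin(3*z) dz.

Use integration by parts with u = arcsin(3*z), dv = z dz.
Then du = 3/sqrt(-9*z**2 + 1) dz.

z**2*asin(3*z)/2 + z*sqrt(-9*z**2 + 1)/12 - asin(3*z)/36 + C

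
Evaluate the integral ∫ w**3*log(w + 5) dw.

Use integration by parts with u = log(w + 5), dv = w**3 dw.
Then du = 1/(w + 5) dw and v = w**4/4.

w**4*log(w + 5)/4 - w**4/16 + 5*w**3/12 - 25*w**2/8 + 125*w/4 - 625*log(w + 5)/4 + C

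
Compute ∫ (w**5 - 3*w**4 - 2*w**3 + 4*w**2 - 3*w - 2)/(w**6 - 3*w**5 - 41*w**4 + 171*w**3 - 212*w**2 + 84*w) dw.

Factor the denominator: w*(w - 6)*(w - 2)*(w - 1)**2*(w + 7).
Partial-fraction decomposition: 7703/(17472*(w + 7)) - 67/(320*(w - 1)) - 1/(8*(w - 1)**2) + 1/(3*(w - 2)) + 179/(390*(w - 6)) - 1/(42*w).
Integrate each term; A/(w−a) gives A·log|w−a|; A/(w−a)² gives −A/(w−a).

-log(w)/42 + 179*log(w - 6)/390 + log(w - 2)/3 - 67*log(w - 1)/320 + 7703*log(w + 7)/17472 + 1/(8*w - 8) + C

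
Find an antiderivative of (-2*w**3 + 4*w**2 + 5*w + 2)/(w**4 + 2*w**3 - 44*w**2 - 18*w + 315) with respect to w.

Factor the denominator: (w - 5)*(w - 3)*(w + 3)*(w + 7).
Partial-fraction decomposition: -283/(160*(w + 7)) + 77/(192*(w + 3)) + 1/(120*(w - 3)) - 41/(64*(w - 5)).
Integrate each term: A/(w−a) contributes A·log|w−a|.

-41*log(w - 5)/64 + log(w - 3)/120 + 77*log(w + 3)/192 - 283*log(w + 7)/160 + C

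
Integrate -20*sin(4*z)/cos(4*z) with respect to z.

Let u = cos(4*z), so du = (-4*sin(4*z)) dz.
Rewriting, the integral becomes 5·∫ 1/u du = 5·log(u).
Substituting back, u = cos(4*z).

5*log(cos(4*z)) + C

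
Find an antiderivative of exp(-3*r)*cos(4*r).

Let I denote the integral. Integrate by parts with u = cos(4*r), dv = exp(-3*r) dr, so v = -exp(-3*r)/3: I = -exp(-3*r)*cos(4*r)/3 − (4/3)·∫ exp(-3*r)*sin(4*r) dr.
Apply parts again with u = sin(4*r), dv = exp(-3*r) dr: ∫ exp(-3*r)*sin(4*r) dr = -exp(-3*r)*sin(4*r)/3 + (4/3)·I. Substituting back brings back I: I = 4*exp(-3*r)*sin(4*r)/9 - exp(-3*r)*cos(4*r)/3 − (16/9)·I.
Solving for I: (1 + 16/9)·I equals the remaining terms, so I = (9/25)·(4*exp(-3*r)*sin(4*r)/9 - exp(-3*r)*cos(4*r)/3).

4*exp(-3*r)*sin(4*r)/25 - 3*exp(-3*r)*cos(4*r)/25 + C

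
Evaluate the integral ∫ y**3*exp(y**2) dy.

(y**2 - 1)*exp(y**2)/2 + C

Let u = y², du = 2y dy; rewrite as (1/2)∫ u^1·exp(1u) du.
Now integrate by parts 1 time.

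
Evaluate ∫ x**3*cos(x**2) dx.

x**2*sin(x**2)/2 + cos(x**2)/2 + C

Let u = x², du = 2x dx; rewrite as (1/2)∫ u^1·cos(1u) du.
Now integrate by parts 1 time.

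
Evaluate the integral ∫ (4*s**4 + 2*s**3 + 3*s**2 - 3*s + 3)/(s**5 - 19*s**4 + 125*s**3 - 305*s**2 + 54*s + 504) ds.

3473*log(s - 7)/32 - 1903*log(s - 6)/14 + 397*log(s - 4)/10 - 133*log(s - 3)/16 + 11*log(s + 1)/1120 + C

Factor the denominator: (s - 7)*(s - 6)*(s - 4)*(s - 3)*(s + 1).
Partial-fraction decomposition: 11/(1120*(s + 1)) - 133/(16*(s - 3)) + 397/(10*(s - 4)) - 1903/(14*(s - 6)) + 3473/(32*(s - 7)).
Integrate each term: A/(s−a) contributes A·log|s−a|.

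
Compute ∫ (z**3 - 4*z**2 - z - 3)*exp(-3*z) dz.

Use integration by parts with u = z**3 - 4*z**2 - z - 3, dv = exp(-3*z) dz, so v = -exp(-3*z)/3.
Apply parts 3 times (tabular method): alternate signs, differentiate u down to 0, integrate dv up.

(-z**3 + 3*z**2 + 3*z + 4)*exp(-3*z)/3 + C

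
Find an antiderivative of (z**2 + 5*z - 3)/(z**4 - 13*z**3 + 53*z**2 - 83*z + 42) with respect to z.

Factor the denominator: (z - 7)*(z - 3)*(z - 2)*(z - 1).
Partial-fraction decomposition: -1/(4*(z - 1)) + 11/(5*(z - 2)) - 21/(8*(z - 3)) + 27/(40*(z - 7)).
Integrate each term: A/(z−a) contributes A·log|z−a|.

27*log(z - 7)/40 - 21*log(z - 3)/8 + 11*log(z - 2)/5 - log(z - 1)/4 + C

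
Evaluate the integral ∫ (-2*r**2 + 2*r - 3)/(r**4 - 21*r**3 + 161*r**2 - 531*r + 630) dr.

Factor the denominator: (r - 7)*(r - 6)*(r - 5)*(r - 3).
Partial-fraction decomposition: 5/(8*(r - 3)) - 43/(4*(r - 5)) + 21/(r - 6) - 87/(8*(r - 7)).
Integrate each term: A/(r−a) contributes A·log|r−a|.

-87*log(r - 7)/8 + 21*log(r - 6) - 43*log(r - 5)/4 + 5*log(r - 3)/8 + C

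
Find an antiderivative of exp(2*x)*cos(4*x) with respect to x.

exp(2*x)*sin(4*x)/5 + exp(2*x)*cos(4*x)/10 + C

Let I denote the integral. Integrate by parts with u = cos(4*x), dv = exp(2*x) dx, so v = exp(2*x)/2: I = exp(2*x)*cos(4*x)/2 + 2·∫ exp(2*x)*sin(4*x) dx.
Apply parts again with u = sin(4*x), dv = exp(2*x) dx: ∫ exp(2*x)*sin(4*x) dx = exp(2*x)*sin(4*x)/2 − 2·I. Substituting back brings back I: I = exp(2*x)*sin(4*x) + exp(2*x)*cos(4*x)/2 − 4·I.
Solving for I: (1 + 4)·I equals the remaining terms, so I = (1/5)·(exp(2*x)*sin(4*x) + exp(2*x)*cos(4*x)/2).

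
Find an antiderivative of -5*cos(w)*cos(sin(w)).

Let u = sin(w), so du = (cos(w)) dw.
Rewriting, the integral becomes -5·∫ cos(u) du = -5·sin(u).
Substituting back, u = sin(w).

-5*sin(sin(w)) + C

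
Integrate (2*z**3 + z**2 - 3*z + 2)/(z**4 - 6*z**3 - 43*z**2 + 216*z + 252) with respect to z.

179*log(z - 7)/26 - 113*log(z - 6)/21 + log(z + 1)/70 + 94*log(z + 6)/195 + C

Factor the denominator: (z - 7)*(z - 6)*(z + 1)*(z + 6).
Partial-fraction decomposition: 94/(195*(z + 6)) + 1/(70*(z + 1)) - 113/(21*(z - 6)) + 179/(26*(z - 7)).
Integrate each term: A/(z−a) contributes A·log|z−a|.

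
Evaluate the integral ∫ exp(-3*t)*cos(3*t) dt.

exp(-3*t)*sin(3*t)/6 - exp(-3*t)*cos(3*t)/6 + C

Let I denote the integral. Integrate by parts with u = cos(3*t), dv = exp(-3*t) dt, so v = -exp(-3*t)/3: I = -exp(-3*t)*cos(3*t)/3 − ∫ exp(-3*t)*sin(3*t) dt.
Apply parts again with u = sin(3*t), dv = exp(-3*t) dt: ∫ exp(-3*t)*sin(3*t) dt = -exp(-3*t)*sin(3*t)/3 + I. Substituting back brings back I: I = exp(-3*t)*sin(3*t)/3 - exp(-3*t)*cos(3*t)/3 − I.
Solving for I: (1 + 1)·I equals the remaining terms, so I = (1/2)·(exp(-3*t)*sin(3*t)/3 - exp(-3*t)*cos(3*t)/3).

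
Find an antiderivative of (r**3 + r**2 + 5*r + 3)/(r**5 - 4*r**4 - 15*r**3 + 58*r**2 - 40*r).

-3*log(r)/40 + 89*log(r - 5)/270 - 25*log(r - 2)/36 + log(r - 1)/2 - 13*log(r + 4)/216 + C

Factor the denominator: r*(r - 5)*(r - 2)*(r - 1)*(r + 4).
Partial-fraction decomposition: -13/(216*(r + 4)) + 1/(2*(r - 1)) - 25/(36*(r - 2)) + 89/(270*(r - 5)) - 3/(40*r).
Integrate each term: A/(r−a) contributes A·log|r−a|.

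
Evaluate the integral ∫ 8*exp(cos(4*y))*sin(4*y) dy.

Let u = cos(4*y), so du = (-4*sin(4*y)) dy.
Rewriting, the integral becomes -2·∫ e^u du = -2·e^u.
Substituting back, u = cos(4*y).

-2*exp(cos(4*y)) + C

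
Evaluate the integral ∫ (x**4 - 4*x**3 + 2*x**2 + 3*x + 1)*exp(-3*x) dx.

(-27*x**4 + 72*x**3 + 18*x**2 - 69*x - 50)*exp(-3*x)/81 + C

Use integration by parts with u = x**4 - 4*x**3 + 2*x**2 + 3*x + 1, dv = exp(-3*x) dx, so v = -exp(-3*x)/3.
Apply parts 4 times (tabular method): alternate signs, differentiate u down to 0, integrate dv up.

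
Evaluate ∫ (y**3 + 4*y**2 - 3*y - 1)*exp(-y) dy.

Use integration by parts with u = y**3 + 4*y**2 - 3*y - 1, dv = exp(-y) dy, so v = -exp(-y).
Apply parts 3 times (tabular method): alternate signs, differentiate u down to 0, integrate dv up.

(-y**3 - 7*y**2 - 11*y - 10)*exp(-y) + C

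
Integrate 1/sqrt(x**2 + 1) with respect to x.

Substitute x = tan(θ), so dx = sec(θ)^2 dθ and the radical becomes sqrt(x**2 + 1) = sec(θ) by the Pythagorean identity.
Integrate the resulting trig expression in θ, then back-substitute tan(θ) = x, sec(θ) = sqrt(x**2 + 1) (absorbing any constant into C).

log(x + sqrt(x**2 + 1)) + C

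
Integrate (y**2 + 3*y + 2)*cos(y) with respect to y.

y**2*sin(y) + 3*y*sin(y) + 2*y*cos(y) + 3*cos(y) + C

Use integration by parts with u = y**2 + 3*y + 2, dv = cos(y) dy, so v = sin(y).
Apply parts 2 times (tabular method): alternate signs, differentiate u down to 0, integrate dv up.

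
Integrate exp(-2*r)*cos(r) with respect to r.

exp(-2*r)*sin(r)/5 - 2*exp(-2*r)*cos(r)/5 + C

Let I denote the integral. Integrate by parts with u = cos(r), dv = exp(-2*r) dr, so v = -exp(-2*r)/2: I = -exp(-2*r)*cos(r)/2 − (1/2)·∫ exp(-2*r)*sin(r) dr.
Apply parts again with u = sin(r), dv = exp(-2*r) dr: ∫ exp(-2*r)*sin(r) dr = -exp(-2*r)*sin(r)/2 + (1/2)·I. Substituting back brings back I: I = exp(-2*r)*sin(r)/4 - exp(-2*r)*cos(r)/2 − (1/4)·I.
Solving for I: (1 + 1/4)·I equals the remaining terms, so I = (4/5)·(exp(-2*r)*sin(r)/4 - exp(-2*r)*cos(r)/2).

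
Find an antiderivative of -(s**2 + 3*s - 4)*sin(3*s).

Use integration by parts with u = s**2 + 3*s - 4, dv = -sin(3*s) ds, so v = cos(3*s)/3.
Apply parts 2 times (tabular method): alternate signs, differentiate u down to 0, integrate dv up.

s**2*cos(3*s)/3 - 2*s*sin(3*s)/9 + s*cos(3*s) - sin(3*s)/3 - 38*cos(3*s)/27 + C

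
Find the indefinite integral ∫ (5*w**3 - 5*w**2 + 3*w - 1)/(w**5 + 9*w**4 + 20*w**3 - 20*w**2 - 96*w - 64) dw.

25*log(w - 2)/432 + 14*log(w + 1)/27 - 67*log(w + 2)/16 + 65*log(w + 4)/18 - 413/(36*w + 144) + C

Factor the denominator: (w - 2)*(w + 1)*(w + 2)*(w + 4)**2.
Partial-fraction decomposition: 65/(18*(w + 4)) + 413/(36*(w + 4)**2) - 67/(16*(w + 2)) + 14/(27*(w + 1)) + 25/(432*(w - 2)).
Integrate each term; A/(w−a) gives A·log|w−a|; A/(w−a)² gives −A/(w−a).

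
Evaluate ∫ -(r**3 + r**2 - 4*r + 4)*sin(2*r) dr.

Use integration by parts with u = r**3 + r**2 - 4*r + 4, dv = -sin(2*r) dr, so v = cos(2*r)/2.
Apply parts 3 times (tabular method): alternate signs, differentiate u down to 0, integrate dv up.

r**3*cos(2*r)/2 - 3*r**2*sin(2*r)/4 + r**2*cos(2*r)/2 - r*sin(2*r)/2 - 11*r*cos(2*r)/4 + 11*sin(2*r)/8 + 7*cos(2*r)/4 + C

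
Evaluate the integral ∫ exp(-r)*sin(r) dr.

Let I denote the integral. Integrate by parts with u = sin(r), dv = exp(-r) dr, so v = -exp(-r): I = -exp(-r)*sin(r) + ∫ exp(-r)*cos(r) dr.
Apply parts again with u = cos(r), dv = exp(-r) dr: ∫ exp(-r)*cos(r) dr = -exp(-r)*cos(r) − I. Substituting back brings back I: I = -exp(-r)*sin(r) - exp(-r)*cos(r) − I.
Solving for I: (1 + 1)·I equals the remaining terms, so I = (1/2)·(-exp(-r)*sin(r) - exp(-r)*cos(r)).

-exp(-r)*sin(r)/2 - exp(-r)*cos(r)/2 + C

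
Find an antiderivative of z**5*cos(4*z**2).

Let u = z², du = 2z dz; rewrite as (1/2)∫ u^2·cos(4u) du.
Now integrate by parts 2 times.

z**4*sin(4*z**2)/8 + z**2*cos(4*z**2)/16 - sin(4*z**2)/64 + C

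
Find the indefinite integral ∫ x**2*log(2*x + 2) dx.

x**3*log(2*x + 2)/3 - x**3/9 + x**2/6 - x/3 + log(x + 1)/3 + C

Use integration by parts with u = log(2*x + 2), dv = x**2 dx.
Then du = 2/(2*x + 2) dx and v = x**3/3.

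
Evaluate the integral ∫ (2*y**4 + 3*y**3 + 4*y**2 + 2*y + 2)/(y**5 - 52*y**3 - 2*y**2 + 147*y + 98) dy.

6043*log(y - 7)/4480 - 26*log(y - 2)/135 - 11*log(y + 1)/384 + 1319*log(y + 7)/1512 - 1/(48*y + 48) + C

Factor the denominator: (y - 7)*(y - 2)*(y + 1)**2*(y + 7).
Partial-fraction decomposition: 1319/(1512*(y + 7)) - 11/(384*(y + 1)) + 1/(48*(y + 1)**2) - 26/(135*(y - 2)) + 6043/(4480*(y - 7)).
Integrate each term; A/(y−a) gives A·log|y−a|; A/(y−a)² gives −A/(y−a).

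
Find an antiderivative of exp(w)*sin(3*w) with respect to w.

exp(w)*sin(3*w)/10 - 3*exp(w)*cos(3*w)/10 + C

Let I denote the integral. Integrate by parts with u = sin(3*w), dv = exp(w) dw, so v = exp(w): I = exp(w)*sin(3*w) − 3·∫ exp(w)*cos(3*w) dw.
Apply parts again with u = cos(3*w), dv = exp(w) dw: ∫ exp(w)*cos(3*w) dw = exp(w)*cos(3*w) + 3·I. Substituting back brings back I: I = exp(w)*sin(3*w) - 3*exp(w)*cos(3*w) − 9·I.
Solving for I: (1 + 9)·I equals the remaining terms, so I = (1/10)·(exp(w)*sin(3*w) - 3*exp(w)*cos(3*w)).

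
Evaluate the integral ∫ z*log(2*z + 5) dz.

Use integration by parts with u = log(2*z + 5), dv = z dz.
Then du = 2/(2*z + 5) dz and v = z**2/2.

z**2*log(2*z + 5)/2 - z**2/4 + 5*z/4 - 25*log(2*z + 5)/8 + C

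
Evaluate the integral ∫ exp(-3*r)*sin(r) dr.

-3*exp(-3*r)*sin(r)/10 - exp(-3*r)*cos(r)/10 + C

Let I denote the integral. Integrate by parts with u = sin(r), dv = exp(-3*r) dr, so v = -exp(-3*r)/3: I = -exp(-3*r)*sin(r)/3 + (1/3)·∫ exp(-3*r)*cos(r) dr.
Apply parts again with u = cos(r), dv = exp(-3*r) dr: ∫ exp(-3*r)*cos(r) dr = -exp(-3*r)*cos(r)/3 − (1/3)·I. Substituting back brings back I: I = -exp(-3*r)*sin(r)/3 - exp(-3*r)*cos(r)/9 − (1/9)·I.
Solving for I: (1 + 1/9)·I equals the remaining terms, so I = (9/10)·(-exp(-3*r)*sin(r)/3 - exp(-3*r)*cos(r)/9).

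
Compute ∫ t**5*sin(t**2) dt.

Let u = t², du = 2t dt; rewrite as (1/2)∫ u^2·sin(1u) du.
Now integrate by parts 2 times.

-t**4*cos(t**2)/2 + t**2*sin(t**2) + cos(t**2) + C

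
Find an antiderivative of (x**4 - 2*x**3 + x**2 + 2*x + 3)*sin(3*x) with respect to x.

Use integration by parts with u = x**4 - 2*x**3 + x**2 + 2*x + 3, dv = sin(3*x) dx, so v = -cos(3*x)/3.
Apply parts 4 times (tabular method): alternate signs, differentiate u down to 0, integrate dv up.

-x**4*cos(3*x)/3 + 4*x**3*sin(3*x)/9 + 2*x**3*cos(3*x)/3 - 2*x**2*sin(3*x)/3 + x**2*cos(3*x)/9 - 2*x*sin(3*x)/27 - 10*x*cos(3*x)/9 + 10*sin(3*x)/27 - 83*cos(3*x)/81 + C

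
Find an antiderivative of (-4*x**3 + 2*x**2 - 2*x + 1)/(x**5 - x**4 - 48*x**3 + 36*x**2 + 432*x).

Factor the denominator: x*(x - 6)*(x - 4)*(x + 3)*(x + 6).
Partial-fraction decomposition: 949/(2160*(x + 6)) - 19/(81*(x + 3)) + 33/(80*(x - 4)) - 803/(1296*(x - 6)) + 1/(432*x).
Integrate each term: A/(x−a) contributes A·log|x−a|.

log(x)/432 - 803*log(x - 6)/1296 + 33*log(x - 4)/80 - 19*log(x + 3)/81 + 949*log(x + 6)/2160 + C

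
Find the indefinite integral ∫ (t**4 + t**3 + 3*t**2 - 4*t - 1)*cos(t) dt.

t**4*sin(t) + t**3*sin(t) + 4*t**3*cos(t) - 9*t**2*sin(t) + 3*t**2*cos(t) - 10*t*sin(t) - 18*t*cos(t) + 17*sin(t) - 10*cos(t) + C

Use integration by parts with u = t**4 + t**3 + 3*t**2 - 4*t - 1, dv = cos(t) dt, so v = sin(t).
Apply parts 4 times (tabular method): alternate signs, differentiate u down to 0, integrate dv up.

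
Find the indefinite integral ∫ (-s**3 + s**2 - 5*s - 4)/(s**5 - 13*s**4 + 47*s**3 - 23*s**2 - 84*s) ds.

log(s)/21 - 111*log(s - 7)/224 + 6*log(s - 4)/5 - 37*log(s - 3)/48 + 3*log(s + 1)/160 + C

Factor the denominator: s*(s - 7)*(s - 4)*(s - 3)*(s + 1).
Partial-fraction decomposition: 3/(160*(s + 1)) - 37/(48*(s - 3)) + 6/(5*(s - 4)) - 111/(224*(s - 7)) + 1/(21*s).
Integrate each term: A/(s−a) contributes A·log|s−a|.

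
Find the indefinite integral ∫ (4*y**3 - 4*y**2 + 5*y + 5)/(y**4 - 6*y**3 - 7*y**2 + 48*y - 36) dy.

151*log(y - 6)/36 - 31*log(y - 2)/20 + log(y - 1)/2 + 77*log(y + 3)/90 + C

Factor the denominator: (y - 6)*(y - 2)*(y - 1)*(y + 3).
Partial-fraction decomposition: 77/(90*(y + 3)) + 1/(2*(y - 1)) - 31/(20*(y - 2)) + 151/(36*(y - 6)).
Integrate each term: A/(y−a) contributes A·log|y−a|.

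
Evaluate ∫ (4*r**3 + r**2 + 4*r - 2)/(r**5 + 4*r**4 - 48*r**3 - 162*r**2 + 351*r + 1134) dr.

Factor the denominator: (r - 6)*(r - 3)*(r + 3)**2*(r + 7).
Partial-fraction decomposition: -1353/(2080*(r + 7)) + 3703/(7776*(r + 3)) - 113/(216*(r + 3)**2) - 127/(1080*(r - 3)) + 922/(3159*(r - 6)).
Integrate each term; A/(r−a) gives A·log|r−a|; A/(r−a)² gives −A/(r−a).

922*log(r - 6)/3159 - 127*log(r - 3)/1080 + 3703*log(r + 3)/7776 - 1353*log(r + 7)/2080 + 113/(216*r + 648) + C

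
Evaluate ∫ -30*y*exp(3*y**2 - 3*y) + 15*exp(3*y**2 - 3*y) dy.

-5*exp(3*y**2 - 3*y) + C

Let u = 3*y**2 - 3*y, so du = (6*y - 3) dy.
Rewriting, the integral becomes -5·∫ e^u du = -5·e^u.
Substituting back, u = 3*y**2 - 3*y.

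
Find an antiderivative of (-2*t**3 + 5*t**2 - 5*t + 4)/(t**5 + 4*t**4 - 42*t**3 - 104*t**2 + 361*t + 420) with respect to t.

Factor the denominator: (t - 5)*(t - 3)*(t + 1)*(t + 4)*(t + 7).
Partial-fraction decomposition: 97/(216*(t + 7)) - 232/(567*(t + 4)) + 1/(27*(t + 1)) + 1/(28*(t - 3)) - 73/(648*(t - 5)).
Integrate each term: A/(t−a) contributes A·log|t−a|.

-73*log(t - 5)/648 + log(t - 3)/28 + log(t + 1)/27 - 232*log(t + 4)/567 + 97*log(t + 7)/216 + C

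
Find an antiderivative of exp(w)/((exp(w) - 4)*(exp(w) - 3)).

Let u = e^w, du = e^w dw.
The integral becomes ∫ du/((u-4)(u-3)); decompose into partial fractions.

log(exp(w) - 4) - log(exp(w) - 3) + C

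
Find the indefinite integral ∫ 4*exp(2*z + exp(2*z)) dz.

2*exp(exp(2*z)) + C

Let u = exp(2*z), so du = (2*exp(2*z)) dz.
Rewriting, the integral becomes 2·∫ e^u du = 2·e^u.
Substituting back, u = exp(2*z).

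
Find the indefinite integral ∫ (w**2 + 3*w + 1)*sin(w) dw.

-w**2*cos(w) + 2*w*sin(w) - 3*w*cos(w) + 3*sin(w) + cos(w) + C

Use integration by parts with u = w**2 + 3*w + 1, dv = sin(w) dw, so v = -cos(w).
Apply parts 2 times (tabular method): alternate signs, differentiate u down to 0, integrate dv up.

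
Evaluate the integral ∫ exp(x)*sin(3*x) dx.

Let I denote the integral. Integrate by parts with u = sin(3*x), dv = exp(x) dx, so v = exp(x): I = exp(x)*sin(3*x) − 3·∫ exp(x)*cos(3*x) dx.
Apply parts again with u = cos(3*x), dv = exp(x) dx: ∫ exp(x)*cos(3*x) dx = exp(x)*cos(3*x) + 3·I. Substituting back brings back I: I = exp(x)*sin(3*x) - 3*exp(x)*cos(3*x) − 9·I.
Solving for I: (1 + 9)·I equals the remaining terms, so I = (1/10)·(exp(x)*sin(3*x) - 3*exp(x)*cos(3*x)).

exp(x)*sin(3*x)/10 - 3*exp(x)*cos(3*x)/10 + C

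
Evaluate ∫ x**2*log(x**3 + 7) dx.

x**3*log(x**3 + 7)/3 - x**3/3 + 7*log(x**3 + 7)/3 + C

Let u = x**3 + 7, so du = (3*x**2) dx.
The integral becomes (1/3)·∫ log(u) du; integrate by parts with u′=log(u), dv′=du.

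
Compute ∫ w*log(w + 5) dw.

Use integration by parts with u = log(w + 5), dv = w dw.
Then du = 1/(w + 5) dw and v = w**2/2.

w**2*log(w + 5)/2 - w**2/4 + 5*w/2 - 25*log(w + 5)/2 + C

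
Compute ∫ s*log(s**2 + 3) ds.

s**2*log(s**2 + 3)/2 - s**2/2 + 3*log(s**2 + 3)/2 + C

Let u = s**2 + 3, so du = (2*s) ds.
The integral becomes (1/2)·∫ log(u) du; integrate by parts with u′=log(u), dv′=du.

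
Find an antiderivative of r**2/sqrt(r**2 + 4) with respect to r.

Substitute r = 2·tan(θ), so dr = 2·sec(θ)^2 dθ and the radical becomes sqrt(r**2 + 4) = 2·sec(θ) by the Pythagorean identity.
Integrate the resulting trig expression in θ, then back-substitute tan(θ) = r/2, sec(θ) = sqrt(r**2 + 4)/2 (absorbing any constant into C).

r*sqrt(r**2 + 4)/2 - 2*log(r + sqrt(r**2 + 4)) + C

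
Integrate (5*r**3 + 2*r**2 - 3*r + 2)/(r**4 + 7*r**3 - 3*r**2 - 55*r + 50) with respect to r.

Factor the denominator: (r - 2)*(r - 1)*(r + 5)**2.
Partial-fraction decomposition: 1255/(294*(r + 5)) - 93/(7*(r + 5)**2) - 1/(6*(r - 1)) + 44/(49*(r - 2)).
Integrate each term; A/(r−a) gives A·log|r−a|; A/(r−a)² gives −A/(r−a).

44*log(r - 2)/49 - log(r - 1)/6 + 1255*log(r + 5)/294 + 93/(7*r + 35) + C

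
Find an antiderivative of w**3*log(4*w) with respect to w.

w**4*(log(w) + 2*log(2))/4 - w**4/16 + C

Use integration by parts with u = log(4*w), dv = w**3 dw.
Then du = 1/w dw and v = w**4/4.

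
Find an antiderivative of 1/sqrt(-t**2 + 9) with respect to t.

Substitute t = 3·sin(θ), so dt = 3·cos(θ) dθ and the radical becomes sqrt(-t**2 + 9) = 3·cos(θ) by the Pythagorean identity.
Integrate the resulting trig expression in θ, then back-substitute θ = asin(t/3), sin(θ) = t/3, cos(θ) = sqrt(-t**2 + 9)/3 (absorbing any constant into C).

asin(t/3) + C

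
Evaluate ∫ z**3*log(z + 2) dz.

Use integration by parts with u = log(z + 2), dv = z**3 dz.
Then du = 1/(z + 2) dz and v = z**4/4.

z**4*log(z + 2)/4 - z**4/16 + z**3/6 - z**2/2 + 2*z - 4*log(z + 2) + C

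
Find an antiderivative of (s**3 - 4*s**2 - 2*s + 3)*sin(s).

-s**3*cos(s) + 3*s**2*sin(s) + 4*s**2*cos(s) - 8*s*sin(s) + 8*s*cos(s) - 8*sin(s) - 11*cos(s) + C

Use integration by parts with u = s**3 - 4*s**2 - 2*s + 3, dv = sin(s) ds, so v = -cos(s).
Apply parts 3 times (tabular method): alternate signs, differentiate u down to 0, integrate dv up.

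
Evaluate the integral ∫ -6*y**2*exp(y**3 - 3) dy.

Let u = y**3 - 3, so du = (3*y**2) dy.
Rewriting, the integral becomes -2·∫ e^u du = -2·e^u.
Substituting back, u = y**3 - 3.

-2*exp(y**3 - 3) + C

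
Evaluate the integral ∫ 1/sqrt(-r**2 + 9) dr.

asin(r/3) + C

Substitute r = 3·sin(θ), so dr = 3·cos(θ) dθ and the radical becomes sqrt(-r**2 + 9) = 3·cos(θ) by the Pythagorean identity.
Integrate the resulting trig expression in θ, then back-substitute θ = asin(r/3), sin(θ) = r/3, cos(θ) = sqrt(-r**2 + 9)/3 (absorbing any constant into C).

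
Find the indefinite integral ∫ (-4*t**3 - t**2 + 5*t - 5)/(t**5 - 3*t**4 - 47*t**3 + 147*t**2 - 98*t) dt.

Factor the denominator: t*(t - 7)*(t - 2)*(t - 1)*(t + 7).
Partial-fraction decomposition: 1283/(7056*(t + 7)) - 5/(48*(t - 1)) + 31/(90*(t - 2)) - 1391/(2940*(t - 7)) + 5/(98*t).
Integrate each term: A/(t−a) contributes A·log|t−a|.

5*log(t)/98 - 1391*log(t - 7)/2940 + 31*log(t - 2)/90 - 5*log(t - 1)/48 + 1283*log(t + 7)/7056 + C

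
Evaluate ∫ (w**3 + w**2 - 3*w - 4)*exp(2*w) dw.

(4*w**3 - 2*w**2 - 10*w - 11)*exp(2*w)/8 + C

Use integration by parts with u = w**3 + w**2 - 3*w - 4, dv = exp(2*w) dw, so v = exp(2*w)/2.
Apply parts 3 times (tabular method): alternate signs, differentiate u down to 0, integrate dv up.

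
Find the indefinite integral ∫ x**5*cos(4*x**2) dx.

x**4*sin(4*x**2)/8 + x**2*cos(4*x**2)/16 - sin(4*x**2)/64 + C

Let u = x², du = 2x dx; rewrite as (1/2)∫ u^2·cos(4u) du.
Now integrate by parts 2 times.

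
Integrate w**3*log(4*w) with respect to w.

w**4*(log(w) + 2*log(2))/4 - w**4/16 + C

Use integration by parts with u = log(4*w), dv = w**3 dw.
Then du = 1/w dw and v = w**4/4.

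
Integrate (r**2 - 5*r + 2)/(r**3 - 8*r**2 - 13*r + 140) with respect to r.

Factor the denominator: (r - 7)*(r - 5)*(r + 4).
Partial-fraction decomposition: 38/(99*(r + 4)) - 1/(9*(r - 5)) + 8/(11*(r - 7)).
Integrate each term: A/(r−a) contributes A·log|r−a|.

8*log(r - 7)/11 - log(r - 5)/9 + 38*log(r + 4)/99 + C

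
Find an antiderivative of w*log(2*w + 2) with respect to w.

Use integration by parts with u = log(2*w + 2), dv = w dw.
Then du = 2/(2*w + 2) dw and v = w**2/2.

w**2*log(2*w + 2)/2 - w**2/4 + w/2 - log(w + 1)/2 + C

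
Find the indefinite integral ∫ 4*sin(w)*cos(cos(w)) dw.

-4*sin(cos(w)) + C

Let u = cos(w), so du = (-sin(w)) dw.
Rewriting, the integral becomes -4·∫ cos(u) du = -4·sin(u).
Substituting back, u = cos(w).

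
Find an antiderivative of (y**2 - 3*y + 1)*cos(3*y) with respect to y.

Use integration by parts with u = y**2 - 3*y + 1, dv = cos(3*y) dy, so v = sin(3*y)/3.
Apply parts 2 times (tabular method): alternate signs, differentiate u down to 0, integrate dv up.

y**2*sin(3*y)/3 - y*sin(3*y) + 2*y*cos(3*y)/9 + 7*sin(3*y)/27 - cos(3*y)/3 + C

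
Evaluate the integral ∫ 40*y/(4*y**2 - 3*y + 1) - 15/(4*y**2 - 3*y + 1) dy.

5*log(4*y**2 - 3*y + 1) + C

Let u = 4*y**2 - 3*y + 1, so du = (8*y - 3) dy.
Rewriting, the integral becomes 5·∫ 1/u du = 5·log(u).
Substituting back, u = 4*y**2 - 3*y + 1.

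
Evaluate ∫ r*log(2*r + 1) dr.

r**2*log(2*r + 1)/2 - r**2/4 + r/4 - log(2*r + 1)/8 + C

Use integration by parts with u = log(2*r + 1), dv = r dr.
Then du = 2/(2*r + 1) dr and v = r**2/2.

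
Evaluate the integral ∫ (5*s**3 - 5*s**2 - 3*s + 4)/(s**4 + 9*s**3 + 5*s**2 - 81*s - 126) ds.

17*log(s - 3)/60 + 2*log(s + 2) - 167*log(s + 3)/24 + 387*log(s + 7)/40 + C

Factor the denominator: (s - 3)*(s + 2)*(s + 3)*(s + 7).
Partial-fraction decomposition: 387/(40*(s + 7)) - 167/(24*(s + 3)) + 2/(s + 2) + 17/(60*(s - 3)).
Integrate each term: A/(s−a) contributes A·log|s−a|.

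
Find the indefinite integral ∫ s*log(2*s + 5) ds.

Use integration by parts with u = log(2*s + 5), dv = s ds.
Then du = 2/(2*s + 5) ds and v = s**2/2.

s**2*log(2*s + 5)/2 - s**2/4 + 5*s/4 - 25*log(2*s + 5)/8 + C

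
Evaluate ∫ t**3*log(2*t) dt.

Use integration by parts with u = log(2*t), dv = t**3 dt.
Then du = 1/t dt and v = t**4/4.

t**4*(log(t) + log(2))/4 - t**4/16 + C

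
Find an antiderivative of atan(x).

x*atan(x) - log(x**2 + 1)/2 + C

Use integration by parts with u = arctan(x), dv = dx.
Then du = 1/(x**2 + 1) dx.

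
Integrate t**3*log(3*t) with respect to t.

t**4*(log(t) + log(3))/4 - t**4/16 + C

Use integration by parts with u = log(3*t), dv = t**3 dt.
Then du = 1/t dt and v = t**4/4.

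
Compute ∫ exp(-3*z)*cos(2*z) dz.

2*exp(-3*z)*sin(2*z)/13 - 3*exp(-3*z)*cos(2*z)/13 + C

Let I denote the integral. Integrate by parts with u = cos(2*z), dv = exp(-3*z) dz, so v = -exp(-3*z)/3: I = -exp(-3*z)*cos(2*z)/3 − (2/3)·∫ exp(-3*z)*sin(2*z) dz.
Apply parts again with u = sin(2*z), dv = exp(-3*z) dz: ∫ exp(-3*z)*sin(2*z) dz = -exp(-3*z)*sin(2*z)/3 + (2/3)·I. Substituting back brings back I: I = 2*exp(-3*z)*sin(2*z)/9 - exp(-3*z)*cos(2*z)/3 − (4/9)·I.
Solving for I: (1 + 4/9)·I equals the remaining terms, so I = (9/13)·(2*exp(-3*z)*sin(2*z)/9 - exp(-3*z)*cos(2*z)/3).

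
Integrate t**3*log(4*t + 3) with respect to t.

t**4*log(4*t + 3)/4 - t**4/16 + t**3/16 - 9*t**2/128 + 27*t/256 - 81*log(4*t + 3)/1024 + C

Use integration by parts with u = log(4*t + 3), dv = t**3 dt.
Then du = 4/(4*t + 3) dt and v = t**4/4.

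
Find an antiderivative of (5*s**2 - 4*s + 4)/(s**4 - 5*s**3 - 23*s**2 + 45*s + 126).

Factor the denominator: (s - 7)*(s - 3)*(s + 2)*(s + 3).
Partial-fraction decomposition: -61/(60*(s + 3)) + 32/(45*(s + 2)) - 37/(120*(s - 3)) + 221/(360*(s - 7)).
Integrate each term: A/(s−a) contributes A·log|s−a|.

221*log(s - 7)/360 - 37*log(s - 3)/120 + 32*log(s + 2)/45 - 61*log(s + 3)/60 + C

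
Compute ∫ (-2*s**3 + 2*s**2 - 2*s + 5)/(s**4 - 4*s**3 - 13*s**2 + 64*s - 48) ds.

Factor the denominator: (s - 4)*(s - 3)*(s - 1)*(s + 4).
Partial-fraction decomposition: -173/(280*(s + 4)) + 1/(10*(s - 1)) + 37/(14*(s - 3)) - 33/(8*(s - 4)).
Integrate each term: A/(s−a) contributes A·log|s−a|.

-33*log(s - 4)/8 + 37*log(s - 3)/14 + log(s - 1)/10 - 173*log(s + 4)/280 + C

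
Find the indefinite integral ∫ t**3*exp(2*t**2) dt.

(2*t**2 - 1)*exp(2*t**2)/8 + C

Let u = t², du = 2t dt; rewrite as (1/2)∫ u^1·exp(2u) du.
Now integrate by parts 1 time.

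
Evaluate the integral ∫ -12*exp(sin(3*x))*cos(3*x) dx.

-4*exp(sin(3*x)) + C

Let u = sin(3*x), so du = (3*cos(3*x)) dx.
Rewriting, the integral becomes -4·∫ e^u du = -4·e^u.
Substituting back, u = sin(3*x).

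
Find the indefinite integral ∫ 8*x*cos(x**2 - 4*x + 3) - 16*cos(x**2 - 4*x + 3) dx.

4*sin(x**2 - 4*x + 3) + C

Let u = x**2 - 4*x + 3, so du = (2*x - 4) dx.
Rewriting, the integral becomes 4·∫ cos(u) du = 4·sin(u).
Substituting back, u = x**2 - 4*x + 3.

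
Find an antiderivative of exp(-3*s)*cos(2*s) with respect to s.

2*exp(-3*s)*sin(2*s)/13 - 3*exp(-3*s)*cos(2*s)/13 + C

Let I denote the integral. Integrate by parts with u = cos(2*s), dv = exp(-3*s) ds, so v = -exp(-3*s)/3: I = -exp(-3*s)*cos(2*s)/3 − (2/3)·∫ exp(-3*s)*sin(2*s) ds.
Apply parts again with u = sin(2*s), dv = exp(-3*s) ds: ∫ exp(-3*s)*sin(2*s) ds = -exp(-3*s)*sin(2*s)/3 + (2/3)·I. Substituting back brings back I: I = 2*exp(-3*s)*sin(2*s)/9 - exp(-3*s)*cos(2*s)/3 − (4/9)·I.
Solving for I: (1 + 4/9)·I equals the remaining terms, so I = (9/13)·(2*exp(-3*s)*sin(2*s)/9 - exp(-3*s)*cos(2*s)/3).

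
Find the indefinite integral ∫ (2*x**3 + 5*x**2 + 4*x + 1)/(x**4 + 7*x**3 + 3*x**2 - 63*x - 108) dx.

Factor the denominator: (x - 3)*(x + 3)**2*(x + 4).
Partial-fraction decomposition: 9/(x + 4) - 67/(9*(x + 3)) + 10/(3*(x + 3)**2) + 4/(9*(x - 3)).
Integrate each term; A/(x−a) gives A·log|x−a|; A/(x−a)² gives −A/(x−a).

4*log(x - 3)/9 - 67*log(x + 3)/9 + 9*log(x + 4) - 10/(3*x + 9) + C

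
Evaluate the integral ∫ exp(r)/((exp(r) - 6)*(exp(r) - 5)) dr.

log(exp(r) - 6) - log(exp(r) - 5) + C

Let u = e^r, du = e^r dr.
The integral becomes ∫ du/((u-6)(u-5)); decompose into partial fractions.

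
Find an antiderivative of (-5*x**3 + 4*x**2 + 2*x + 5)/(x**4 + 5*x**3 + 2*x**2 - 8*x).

-5*log(x)/8 + 2*log(x - 1)/5 + 19*log(x + 2)/4 - 381*log(x + 4)/40 + C

Factor the denominator: x*(x - 1)*(x + 2)*(x + 4).
Partial-fraction decomposition: -381/(40*(x + 4)) + 19/(4*(x + 2)) + 2/(5*(x - 1)) - 5/(8*x).
Integrate each term: A/(x−a) contributes A·log|x−a|.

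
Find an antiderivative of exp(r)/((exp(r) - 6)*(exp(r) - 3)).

Let u = e^r, du = e^r dr.
The integral becomes ∫ du/((u-6)(u-3)); decompose into partial fractions.

log(exp(r) - 6)/3 - log(exp(r) - 3)/3 + C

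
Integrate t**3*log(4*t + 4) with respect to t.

Use integration by parts with u = log(4*t + 4), dv = t**3 dt.
Then du = 4/(4*t + 4) dt and v = t**4/4.

t**4*log(4*t + 4)/4 - t**4/16 + t**3/12 - t**2/8 + t/4 - log(t + 1)/4 + C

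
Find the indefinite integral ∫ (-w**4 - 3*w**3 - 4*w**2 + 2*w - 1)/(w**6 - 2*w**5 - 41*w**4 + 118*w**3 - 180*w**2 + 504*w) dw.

-log(w)/504 - 2077*log(w - 6)/9360 + 193*log(w - 3)/1170 + 1583*log(w + 7)/48230 + 1439*log(w**2 + 4)/110240 + 1827*atan(w/2)/55120 + C

Factor the denominator: w*(w - 6)*(w - 3)*(w + 7)*(w**2 + 4).
Partial-fraction decomposition: (1439*w + 3654)/(55120*(w**2 + 4)) + 1583/(48230*(w + 7)) + 193/(1170*(w - 3)) - 2077/(9360*(w - 6)) - 1/(504*w).
Integrate each term; A/(w−a) gives A·log|w−a|; the (Bw+D)/(w²+p²) term gives a log and an atan.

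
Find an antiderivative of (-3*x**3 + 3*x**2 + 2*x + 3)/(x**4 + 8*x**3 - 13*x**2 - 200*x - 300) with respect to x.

Factor the denominator: (x - 5)*(x + 2)*(x + 5)*(x + 6).
Partial-fraction decomposition: -747/(44*(x + 6)) + 443/(30*(x + 5)) - 5/(12*(x + 2)) - 41/(110*(x - 5)).
Integrate each term: A/(x−a) contributes A·log|x−a|.

-41*log(x - 5)/110 - 5*log(x + 2)/12 + 443*log(x + 5)/30 - 747*log(x + 6)/44 + C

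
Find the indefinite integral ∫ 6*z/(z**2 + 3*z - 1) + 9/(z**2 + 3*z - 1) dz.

Let u = z**2 + 3*z - 1, so du = (2*z + 3) dz.
Rewriting, the integral becomes 3·∫ 1/u du = 3·log(u).
Substituting back, u = z**2 + 3*z - 1.

3*log(z**2 + 3*z - 1) + C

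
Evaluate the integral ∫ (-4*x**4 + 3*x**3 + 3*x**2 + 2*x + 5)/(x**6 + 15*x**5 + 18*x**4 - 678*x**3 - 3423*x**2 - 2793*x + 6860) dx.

-2803*log(x - 7)/51744 - log(x - 1)/1280 - 1171*log(x + 4)/495 + 935*log(x + 5)/96 - 826283*log(x + 7)/112896 + 10495/(672*x + 4704) + C

Factor the denominator: (x - 7)*(x - 1)*(x + 4)*(x + 5)*(x + 7)**2.
Partial-fraction decomposition: -826283/(112896*(x + 7)) - 10495/(672*(x + 7)**2) + 935/(96*(x + 5)) - 1171/(495*(x + 4)) - 1/(1280*(x - 1)) - 2803/(51744*(x - 7)).
Integrate each term; A/(x−a) gives A·log|x−a|; A/(x−a)² gives −A/(x−a).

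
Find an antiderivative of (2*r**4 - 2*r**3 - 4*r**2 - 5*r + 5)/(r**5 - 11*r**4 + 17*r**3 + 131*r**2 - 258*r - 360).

Factor the denominator: (r - 6)*(r - 5)*(r - 4)*(r + 1)*(r + 3).
Partial-fraction decomposition: 25/(126*(r + 3)) - 1/(42*(r + 1)) + 61/(14*(r - 4)) - 55/(3*(r - 5)) + 1991/(126*(r - 6)).
Integrate each term: A/(r−a) contributes A·log|r−a|.

1991*log(r - 6)/126 - 55*log(r - 5)/3 + 61*log(r - 4)/14 - log(r + 1)/42 + 25*log(r + 3)/126 + C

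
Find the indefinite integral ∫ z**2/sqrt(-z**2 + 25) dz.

-z*sqrt(-z**2 + 25)/2 + 25*asin(z/5)/2 + C

Substitute z = 5·sin(θ), so dz = 5·cos(θ) dθ and the radical becomes sqrt(-z**2 + 25) = 5·cos(θ) by the Pythagorean identity.
Integrate the resulting trig expression in θ, then back-substitute θ = asin(z/5), sin(θ) = z/5, cos(θ) = sqrt(-z**2 + 25)/5 (absorbing any constant into C).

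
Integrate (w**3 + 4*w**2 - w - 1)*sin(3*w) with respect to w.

Use integration by parts with u = w**3 + 4*w**2 - w - 1, dv = sin(3*w) dw, so v = -cos(3*w)/3.
Apply parts 3 times (tabular method): alternate signs, differentiate u down to 0, integrate dv up.

-w**3*cos(3*w)/3 + w**2*sin(3*w)/3 - 4*w**2*cos(3*w)/3 + 8*w*sin(3*w)/9 + 5*w*cos(3*w)/9 - 5*sin(3*w)/27 + 17*cos(3*w)/27 + C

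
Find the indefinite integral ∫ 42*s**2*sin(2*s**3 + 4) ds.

Let u = 2*s**3 + 4, so du = (6*s**2) ds.
Rewriting, the integral becomes 7·∫ sin(u) du = 7·-cos(u).
Substituting back, u = 2*s**3 + 4.

-7*cos(2*s**3 + 4) + C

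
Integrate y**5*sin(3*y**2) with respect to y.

Let u = y², du = 2y dy; rewrite as (1/2)∫ u^2·sin(3u) du.
Now integrate by parts 2 times.

-y**4*cos(3*y**2)/6 + y**2*sin(3*y**2)/9 + cos(3*y**2)/27 + C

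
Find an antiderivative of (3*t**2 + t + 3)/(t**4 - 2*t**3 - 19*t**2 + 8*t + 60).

83*log(t - 5)/168 - 17*log(t - 2)/60 + 13*log(t + 2)/28 - 27*log(t + 3)/40 + C

Factor the denominator: (t - 5)*(t - 2)*(t + 2)*(t + 3).
Partial-fraction decomposition: -27/(40*(t + 3)) + 13/(28*(t + 2)) - 17/(60*(t - 2)) + 83/(168*(t - 5)).
Integrate each term: A/(t−a) contributes A·log|t−a|.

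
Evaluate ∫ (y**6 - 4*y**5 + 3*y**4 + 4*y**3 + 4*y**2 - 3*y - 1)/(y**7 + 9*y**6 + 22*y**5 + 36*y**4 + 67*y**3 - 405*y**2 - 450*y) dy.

Factor the denominator: y*(y - 2)*(y + 1)*(y + 5)**2*(y**2 + 9).
Partial-fraction decomposition: -(79*y + 54)/(234*(y**2 + 9)) + 25637/(19600*(y + 5)) - 871/(140*(y + 5)**2) + 1/(48*(y + 1)) + 25/(3822*(y - 2)) + 1/(450*y).
Integrate each term; A/(y−a) gives A·log|y−a|; the (By+D)/(y²+p²) term gives a log and an atan.

log(y)/450 + 25*log(y - 2)/3822 + log(y + 1)/48 + 25637*log(y + 5)/19600 - 79*log(y**2 + 9)/468 - atan(y/3)/13 + 871/(140*y + 700) + C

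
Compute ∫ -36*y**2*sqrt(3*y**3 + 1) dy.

Let u = 3*y**3 + 1, so du = (9*y**2) dy.
Rewriting, the integral becomes -4·∫ √u du = -4·(2/3)u^(3/2).
Substituting back, u = 3*y**3 + 1.

-8*(3*y**3 + 1)**(3/2)/3 + C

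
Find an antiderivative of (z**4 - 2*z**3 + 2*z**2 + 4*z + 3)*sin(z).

-z**4*cos(z) + 4*z**3*sin(z) + 2*z**3*cos(z) - 6*z**2*sin(z) + 10*z**2*cos(z) - 20*z*sin(z) - 16*z*cos(z) + 16*sin(z) - 23*cos(z) + C

Use integration by parts with u = z**4 - 2*z**3 + 2*z**2 + 4*z + 3, dv = sin(z) dz, so v = -cos(z).
Apply parts 4 times (tabular method): alternate signs, differentiate u down to 0, integrate dv up.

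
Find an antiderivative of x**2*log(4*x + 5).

Use integration by parts with u = log(4*x + 5), dv = x**2 dx.
Then du = 4/(4*x + 5) dx and v = x**3/3.

x**3*log(4*x + 5)/3 - x**3/9 + 5*x**2/24 - 25*x/48 + 125*log(4*x + 5)/192 + C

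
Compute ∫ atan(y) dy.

Use integration by parts with u = arctan(y), dv = dy.
Then du = 1/(y**2 + 1) dy.

y*atan(y) - log(y**2 + 1)/2 + C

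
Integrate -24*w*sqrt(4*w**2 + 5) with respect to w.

Let u = 4*w**2 + 5, so du = (8*w) dw.
Rewriting, the integral becomes -3·∫ √u du = -3·(2/3)u^(3/2).
Substituting back, u = 4*w**2 + 5.

-2*(4*w**2 + 5)**(3/2) + C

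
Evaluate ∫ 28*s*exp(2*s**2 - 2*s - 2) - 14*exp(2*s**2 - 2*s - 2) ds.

7*exp(2*s**2 - 2*s - 2) + C

Let u = 2*s**2 - 2*s - 2, so du = (4*s - 2) ds.
Rewriting, the integral becomes 7·∫ e^u du = 7·e^u.
Substituting back, u = 2*s**2 - 2*s - 2.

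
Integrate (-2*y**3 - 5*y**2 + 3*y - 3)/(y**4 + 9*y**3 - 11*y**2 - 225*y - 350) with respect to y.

-121*log(y - 5)/280 + 13*log(y + 2)/105 + 107*log(y + 5)/60 - 139*log(y + 7)/40 + C

Factor the denominator: (y - 5)*(y + 2)*(y + 5)*(y + 7).
Partial-fraction decomposition: -139/(40*(y + 7)) + 107/(60*(y + 5)) + 13/(105*(y + 2)) - 121/(280*(y - 5)).
Integrate each term: A/(y−a) contributes A·log|y−a|.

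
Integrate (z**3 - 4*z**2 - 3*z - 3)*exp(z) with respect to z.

(z**3 - 7*z**2 + 11*z - 14)*exp(z) + C

Use integration by parts with u = z**3 - 4*z**2 - 3*z - 3, dv = exp(z) dz, so v = exp(z).
Apply parts 3 times (tabular method): alternate signs, differentiate u down to 0, integrate dv up.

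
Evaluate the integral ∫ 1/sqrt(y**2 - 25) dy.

log(y + sqrt(y**2 - 25)) + C

Substitute y = 5·sec(θ), so dy = 5·sec(θ)*tan(θ) dθ and the radical becomes sqrt(y**2 - 25) = 5·tan(θ) by the Pythagorean identity.
Integrate the resulting trig expression in θ, then back-substitute sec(θ) = y/5, tan(θ) = sqrt(y**2 - 25)/5 (absorbing any constant into C).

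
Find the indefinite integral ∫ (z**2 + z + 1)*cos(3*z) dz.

Use integration by parts with u = z**2 + z + 1, dv = cos(3*z) dz, so v = sin(3*z)/3.
Apply parts 2 times (tabular method): alternate signs, differentiate u down to 0, integrate dv up.

z**2*sin(3*z)/3 + z*sin(3*z)/3 + 2*z*cos(3*z)/9 + 7*sin(3*z)/27 + cos(3*z)/9 + C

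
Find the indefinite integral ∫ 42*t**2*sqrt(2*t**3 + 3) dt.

Let u = 2*t**3 + 3, so du = (6*t**2) dt.
Rewriting, the integral becomes 7·∫ √u du = 7·(2/3)u^(3/2).
Substituting back, u = 2*t**3 + 3.

14*(2*t**3 + 3)**(3/2)/3 + C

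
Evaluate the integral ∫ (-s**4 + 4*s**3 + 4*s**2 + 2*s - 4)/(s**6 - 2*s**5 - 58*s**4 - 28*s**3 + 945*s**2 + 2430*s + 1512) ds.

-823*log(s - 7)/8800 + 4*log(s - 6)/81 - log(s + 1)/96 - 10849*log(s + 3)/8100 + 46*log(s + 4)/33 - 163/(180*s + 540) + C

Factor the denominator: (s - 7)*(s - 6)*(s + 1)*(s + 3)**2*(s + 4).
Partial-fraction decomposition: 46/(33*(s + 4)) - 10849/(8100*(s + 3)) + 163/(180*(s + 3)**2) - 1/(96*(s + 1)) + 4/(81*(s - 6)) - 823/(8800*(s - 7)).
Integrate each term; A/(s−a) gives A·log|s−a|; A/(s−a)² gives −A/(s−a).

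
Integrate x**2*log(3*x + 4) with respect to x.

x**3*log(3*x + 4)/3 - x**3/9 + 2*x**2/9 - 16*x/27 + 64*log(3*x + 4)/81 + C

Use integration by parts with u = log(3*x + 4), dv = x**2 dx.
Then du = 3/(3*x + 4) dx and v = x**3/3.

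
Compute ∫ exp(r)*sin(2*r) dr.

Let I denote the integral. Integrate by parts with u = sin(2*r), dv = exp(r) dr, so v = exp(r): I = exp(r)*sin(2*r) − 2·∫ exp(r)*cos(2*r) dr.
Apply parts again with u = cos(2*r), dv = exp(r) dr: ∫ exp(r)*cos(2*r) dr = exp(r)*cos(2*r) + 2·I. Substituting back brings back I: I = exp(r)*sin(2*r) - 2*exp(r)*cos(2*r) − 4·I.
Solving for I: (1 + 4)·I equals the remaining terms, so I = (1/5)·(exp(r)*sin(2*r) - 2*exp(r)*cos(2*r)).

exp(r)*sin(2*r)/5 - 2*exp(r)*cos(2*r)/5 + C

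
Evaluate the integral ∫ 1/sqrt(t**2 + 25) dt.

log(t + sqrt(t**2 + 25)) + C

Substitute t = 5·tan(θ), so dt = 5·sec(θ)^2 dθ and the radical becomes sqrt(t**2 + 25) = 5·sec(θ) by the Pythagorean identity.
Integrate the resulting trig expression in θ, then back-substitute tan(θ) = t/5, sec(θ) = sqrt(t**2 + 25)/5 (absorbing any constant into C).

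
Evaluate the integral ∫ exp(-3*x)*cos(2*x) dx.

Let I denote the integral. Integrate by parts with u = cos(2*x), dv = exp(-3*x) dx, so v = -exp(-3*x)/3: I = -exp(-3*x)*cos(2*x)/3 − (2/3)·∫ exp(-3*x)*sin(2*x) dx.
Apply parts again with u = sin(2*x), dv = exp(-3*x) dx: ∫ exp(-3*x)*sin(2*x) dx = -exp(-3*x)*sin(2*x)/3 + (2/3)·I. Substituting back brings back I: I = 2*exp(-3*x)*sin(2*x)/9 - exp(-3*x)*cos(2*x)/3 − (4/9)·I.
Solving for I: (1 + 4/9)·I equals the remaining terms, so I = (9/13)·(2*exp(-3*x)*sin(2*x)/9 - exp(-3*x)*cos(2*x)/3).

2*exp(-3*x)*sin(2*x)/13 - 3*exp(-3*x)*cos(2*x)/13 + C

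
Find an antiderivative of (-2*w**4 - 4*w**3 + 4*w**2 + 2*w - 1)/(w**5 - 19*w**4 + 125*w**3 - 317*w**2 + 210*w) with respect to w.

-log(w)/210 - 5965*log(w - 7)/84 + 3301*log(w - 6)/30 - 1641*log(w - 5)/40 + log(w - 1)/120 + C

Factor the denominator: w*(w - 7)*(w - 6)*(w - 5)*(w - 1).
Partial-fraction decomposition: 1/(120*(w - 1)) - 1641/(40*(w - 5)) + 3301/(30*(w - 6)) - 5965/(84*(w - 7)) - 1/(210*w).
Integrate each term: A/(w−a) contributes A·log|w−a|.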